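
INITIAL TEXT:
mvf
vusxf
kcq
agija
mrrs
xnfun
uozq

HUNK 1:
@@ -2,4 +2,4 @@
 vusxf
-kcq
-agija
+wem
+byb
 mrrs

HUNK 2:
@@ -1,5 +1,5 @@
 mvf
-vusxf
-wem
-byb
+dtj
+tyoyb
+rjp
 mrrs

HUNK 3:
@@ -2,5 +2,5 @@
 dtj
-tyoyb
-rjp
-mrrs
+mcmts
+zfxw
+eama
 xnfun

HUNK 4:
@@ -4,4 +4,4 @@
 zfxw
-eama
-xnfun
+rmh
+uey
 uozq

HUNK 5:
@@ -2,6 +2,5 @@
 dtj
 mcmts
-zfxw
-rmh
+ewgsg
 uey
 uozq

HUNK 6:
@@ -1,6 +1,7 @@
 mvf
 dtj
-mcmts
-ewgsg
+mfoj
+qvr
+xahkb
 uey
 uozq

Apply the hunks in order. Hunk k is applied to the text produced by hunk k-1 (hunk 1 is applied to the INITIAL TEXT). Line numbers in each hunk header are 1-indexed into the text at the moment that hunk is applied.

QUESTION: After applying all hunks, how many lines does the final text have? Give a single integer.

Answer: 7

Derivation:
Hunk 1: at line 2 remove [kcq,agija] add [wem,byb] -> 7 lines: mvf vusxf wem byb mrrs xnfun uozq
Hunk 2: at line 1 remove [vusxf,wem,byb] add [dtj,tyoyb,rjp] -> 7 lines: mvf dtj tyoyb rjp mrrs xnfun uozq
Hunk 3: at line 2 remove [tyoyb,rjp,mrrs] add [mcmts,zfxw,eama] -> 7 lines: mvf dtj mcmts zfxw eama xnfun uozq
Hunk 4: at line 4 remove [eama,xnfun] add [rmh,uey] -> 7 lines: mvf dtj mcmts zfxw rmh uey uozq
Hunk 5: at line 2 remove [zfxw,rmh] add [ewgsg] -> 6 lines: mvf dtj mcmts ewgsg uey uozq
Hunk 6: at line 1 remove [mcmts,ewgsg] add [mfoj,qvr,xahkb] -> 7 lines: mvf dtj mfoj qvr xahkb uey uozq
Final line count: 7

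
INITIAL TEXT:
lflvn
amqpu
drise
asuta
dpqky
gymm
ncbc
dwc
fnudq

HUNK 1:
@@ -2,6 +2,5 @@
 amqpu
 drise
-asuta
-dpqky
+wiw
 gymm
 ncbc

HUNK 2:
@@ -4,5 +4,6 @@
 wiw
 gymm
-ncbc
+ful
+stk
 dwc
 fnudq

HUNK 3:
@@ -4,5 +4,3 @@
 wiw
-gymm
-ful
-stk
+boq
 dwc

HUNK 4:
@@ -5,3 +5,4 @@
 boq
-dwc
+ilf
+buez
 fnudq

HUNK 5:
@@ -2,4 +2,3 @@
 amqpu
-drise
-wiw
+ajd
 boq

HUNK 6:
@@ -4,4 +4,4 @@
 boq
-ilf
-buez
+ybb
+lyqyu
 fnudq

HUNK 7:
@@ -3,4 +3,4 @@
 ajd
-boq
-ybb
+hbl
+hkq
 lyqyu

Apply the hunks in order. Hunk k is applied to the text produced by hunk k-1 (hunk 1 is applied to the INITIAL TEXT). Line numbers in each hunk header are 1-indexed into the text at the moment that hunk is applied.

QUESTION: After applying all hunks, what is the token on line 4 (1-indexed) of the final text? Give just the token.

Hunk 1: at line 2 remove [asuta,dpqky] add [wiw] -> 8 lines: lflvn amqpu drise wiw gymm ncbc dwc fnudq
Hunk 2: at line 4 remove [ncbc] add [ful,stk] -> 9 lines: lflvn amqpu drise wiw gymm ful stk dwc fnudq
Hunk 3: at line 4 remove [gymm,ful,stk] add [boq] -> 7 lines: lflvn amqpu drise wiw boq dwc fnudq
Hunk 4: at line 5 remove [dwc] add [ilf,buez] -> 8 lines: lflvn amqpu drise wiw boq ilf buez fnudq
Hunk 5: at line 2 remove [drise,wiw] add [ajd] -> 7 lines: lflvn amqpu ajd boq ilf buez fnudq
Hunk 6: at line 4 remove [ilf,buez] add [ybb,lyqyu] -> 7 lines: lflvn amqpu ajd boq ybb lyqyu fnudq
Hunk 7: at line 3 remove [boq,ybb] add [hbl,hkq] -> 7 lines: lflvn amqpu ajd hbl hkq lyqyu fnudq
Final line 4: hbl

Answer: hbl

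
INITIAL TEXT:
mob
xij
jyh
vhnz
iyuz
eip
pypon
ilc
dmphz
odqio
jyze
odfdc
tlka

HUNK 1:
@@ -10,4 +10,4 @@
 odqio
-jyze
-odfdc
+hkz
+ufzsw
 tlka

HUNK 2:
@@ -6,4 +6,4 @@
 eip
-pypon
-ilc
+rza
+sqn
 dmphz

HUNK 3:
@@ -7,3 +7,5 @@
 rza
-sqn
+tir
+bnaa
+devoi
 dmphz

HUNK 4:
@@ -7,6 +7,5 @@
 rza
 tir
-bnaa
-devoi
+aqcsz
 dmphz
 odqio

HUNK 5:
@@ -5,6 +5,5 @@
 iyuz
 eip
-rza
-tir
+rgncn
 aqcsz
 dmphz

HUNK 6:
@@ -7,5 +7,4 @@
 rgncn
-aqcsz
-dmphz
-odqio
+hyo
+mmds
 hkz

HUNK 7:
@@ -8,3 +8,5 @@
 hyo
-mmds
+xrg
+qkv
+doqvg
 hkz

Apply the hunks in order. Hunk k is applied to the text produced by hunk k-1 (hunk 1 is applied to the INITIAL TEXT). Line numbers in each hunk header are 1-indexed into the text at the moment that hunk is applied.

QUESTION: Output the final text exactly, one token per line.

Hunk 1: at line 10 remove [jyze,odfdc] add [hkz,ufzsw] -> 13 lines: mob xij jyh vhnz iyuz eip pypon ilc dmphz odqio hkz ufzsw tlka
Hunk 2: at line 6 remove [pypon,ilc] add [rza,sqn] -> 13 lines: mob xij jyh vhnz iyuz eip rza sqn dmphz odqio hkz ufzsw tlka
Hunk 3: at line 7 remove [sqn] add [tir,bnaa,devoi] -> 15 lines: mob xij jyh vhnz iyuz eip rza tir bnaa devoi dmphz odqio hkz ufzsw tlka
Hunk 4: at line 7 remove [bnaa,devoi] add [aqcsz] -> 14 lines: mob xij jyh vhnz iyuz eip rza tir aqcsz dmphz odqio hkz ufzsw tlka
Hunk 5: at line 5 remove [rza,tir] add [rgncn] -> 13 lines: mob xij jyh vhnz iyuz eip rgncn aqcsz dmphz odqio hkz ufzsw tlka
Hunk 6: at line 7 remove [aqcsz,dmphz,odqio] add [hyo,mmds] -> 12 lines: mob xij jyh vhnz iyuz eip rgncn hyo mmds hkz ufzsw tlka
Hunk 7: at line 8 remove [mmds] add [xrg,qkv,doqvg] -> 14 lines: mob xij jyh vhnz iyuz eip rgncn hyo xrg qkv doqvg hkz ufzsw tlka

Answer: mob
xij
jyh
vhnz
iyuz
eip
rgncn
hyo
xrg
qkv
doqvg
hkz
ufzsw
tlka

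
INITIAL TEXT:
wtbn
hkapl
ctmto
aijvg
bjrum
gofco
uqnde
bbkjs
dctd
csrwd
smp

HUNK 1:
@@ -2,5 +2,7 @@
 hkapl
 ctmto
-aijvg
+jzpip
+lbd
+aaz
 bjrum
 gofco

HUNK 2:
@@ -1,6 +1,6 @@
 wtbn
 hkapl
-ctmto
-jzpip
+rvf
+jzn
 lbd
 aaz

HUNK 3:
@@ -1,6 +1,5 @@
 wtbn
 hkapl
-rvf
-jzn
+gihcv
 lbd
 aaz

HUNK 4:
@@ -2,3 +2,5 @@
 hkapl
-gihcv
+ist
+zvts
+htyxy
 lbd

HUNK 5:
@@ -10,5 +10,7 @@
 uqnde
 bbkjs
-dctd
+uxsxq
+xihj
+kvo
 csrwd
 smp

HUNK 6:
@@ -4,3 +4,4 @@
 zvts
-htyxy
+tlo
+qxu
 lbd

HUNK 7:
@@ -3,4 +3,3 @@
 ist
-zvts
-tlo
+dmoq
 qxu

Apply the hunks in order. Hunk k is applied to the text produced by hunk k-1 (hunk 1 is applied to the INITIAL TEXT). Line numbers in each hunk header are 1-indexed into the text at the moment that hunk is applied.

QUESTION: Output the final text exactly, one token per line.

Hunk 1: at line 2 remove [aijvg] add [jzpip,lbd,aaz] -> 13 lines: wtbn hkapl ctmto jzpip lbd aaz bjrum gofco uqnde bbkjs dctd csrwd smp
Hunk 2: at line 1 remove [ctmto,jzpip] add [rvf,jzn] -> 13 lines: wtbn hkapl rvf jzn lbd aaz bjrum gofco uqnde bbkjs dctd csrwd smp
Hunk 3: at line 1 remove [rvf,jzn] add [gihcv] -> 12 lines: wtbn hkapl gihcv lbd aaz bjrum gofco uqnde bbkjs dctd csrwd smp
Hunk 4: at line 2 remove [gihcv] add [ist,zvts,htyxy] -> 14 lines: wtbn hkapl ist zvts htyxy lbd aaz bjrum gofco uqnde bbkjs dctd csrwd smp
Hunk 5: at line 10 remove [dctd] add [uxsxq,xihj,kvo] -> 16 lines: wtbn hkapl ist zvts htyxy lbd aaz bjrum gofco uqnde bbkjs uxsxq xihj kvo csrwd smp
Hunk 6: at line 4 remove [htyxy] add [tlo,qxu] -> 17 lines: wtbn hkapl ist zvts tlo qxu lbd aaz bjrum gofco uqnde bbkjs uxsxq xihj kvo csrwd smp
Hunk 7: at line 3 remove [zvts,tlo] add [dmoq] -> 16 lines: wtbn hkapl ist dmoq qxu lbd aaz bjrum gofco uqnde bbkjs uxsxq xihj kvo csrwd smp

Answer: wtbn
hkapl
ist
dmoq
qxu
lbd
aaz
bjrum
gofco
uqnde
bbkjs
uxsxq
xihj
kvo
csrwd
smp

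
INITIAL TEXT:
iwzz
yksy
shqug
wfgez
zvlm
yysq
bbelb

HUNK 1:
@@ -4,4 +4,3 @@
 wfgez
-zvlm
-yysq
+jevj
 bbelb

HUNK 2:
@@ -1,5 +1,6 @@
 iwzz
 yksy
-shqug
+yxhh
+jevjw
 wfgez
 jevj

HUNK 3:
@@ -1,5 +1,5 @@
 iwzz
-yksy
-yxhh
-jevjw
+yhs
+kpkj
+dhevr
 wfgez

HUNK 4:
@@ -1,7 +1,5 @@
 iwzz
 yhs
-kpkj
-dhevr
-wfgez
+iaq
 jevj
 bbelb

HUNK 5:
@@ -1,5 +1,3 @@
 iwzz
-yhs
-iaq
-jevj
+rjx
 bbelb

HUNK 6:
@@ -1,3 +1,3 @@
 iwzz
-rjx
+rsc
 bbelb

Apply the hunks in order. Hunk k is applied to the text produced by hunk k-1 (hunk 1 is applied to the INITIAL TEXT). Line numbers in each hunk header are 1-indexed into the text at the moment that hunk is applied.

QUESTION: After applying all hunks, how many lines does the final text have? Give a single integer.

Hunk 1: at line 4 remove [zvlm,yysq] add [jevj] -> 6 lines: iwzz yksy shqug wfgez jevj bbelb
Hunk 2: at line 1 remove [shqug] add [yxhh,jevjw] -> 7 lines: iwzz yksy yxhh jevjw wfgez jevj bbelb
Hunk 3: at line 1 remove [yksy,yxhh,jevjw] add [yhs,kpkj,dhevr] -> 7 lines: iwzz yhs kpkj dhevr wfgez jevj bbelb
Hunk 4: at line 1 remove [kpkj,dhevr,wfgez] add [iaq] -> 5 lines: iwzz yhs iaq jevj bbelb
Hunk 5: at line 1 remove [yhs,iaq,jevj] add [rjx] -> 3 lines: iwzz rjx bbelb
Hunk 6: at line 1 remove [rjx] add [rsc] -> 3 lines: iwzz rsc bbelb
Final line count: 3

Answer: 3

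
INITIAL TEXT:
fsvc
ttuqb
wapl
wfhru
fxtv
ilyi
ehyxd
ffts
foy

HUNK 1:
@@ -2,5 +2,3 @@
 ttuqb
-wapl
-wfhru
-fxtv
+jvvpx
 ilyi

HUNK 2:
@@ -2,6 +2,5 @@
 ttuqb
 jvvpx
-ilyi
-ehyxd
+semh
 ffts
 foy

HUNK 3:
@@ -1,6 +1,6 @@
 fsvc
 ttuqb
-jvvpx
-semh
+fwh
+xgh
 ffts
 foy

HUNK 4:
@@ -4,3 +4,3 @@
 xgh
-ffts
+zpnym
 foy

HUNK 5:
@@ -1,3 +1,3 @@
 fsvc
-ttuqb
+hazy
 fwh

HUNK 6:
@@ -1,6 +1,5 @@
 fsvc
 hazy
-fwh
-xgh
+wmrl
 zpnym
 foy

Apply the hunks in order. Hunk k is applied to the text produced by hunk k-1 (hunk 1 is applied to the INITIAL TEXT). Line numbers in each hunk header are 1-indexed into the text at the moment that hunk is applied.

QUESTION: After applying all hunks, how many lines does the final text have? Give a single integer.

Answer: 5

Derivation:
Hunk 1: at line 2 remove [wapl,wfhru,fxtv] add [jvvpx] -> 7 lines: fsvc ttuqb jvvpx ilyi ehyxd ffts foy
Hunk 2: at line 2 remove [ilyi,ehyxd] add [semh] -> 6 lines: fsvc ttuqb jvvpx semh ffts foy
Hunk 3: at line 1 remove [jvvpx,semh] add [fwh,xgh] -> 6 lines: fsvc ttuqb fwh xgh ffts foy
Hunk 4: at line 4 remove [ffts] add [zpnym] -> 6 lines: fsvc ttuqb fwh xgh zpnym foy
Hunk 5: at line 1 remove [ttuqb] add [hazy] -> 6 lines: fsvc hazy fwh xgh zpnym foy
Hunk 6: at line 1 remove [fwh,xgh] add [wmrl] -> 5 lines: fsvc hazy wmrl zpnym foy
Final line count: 5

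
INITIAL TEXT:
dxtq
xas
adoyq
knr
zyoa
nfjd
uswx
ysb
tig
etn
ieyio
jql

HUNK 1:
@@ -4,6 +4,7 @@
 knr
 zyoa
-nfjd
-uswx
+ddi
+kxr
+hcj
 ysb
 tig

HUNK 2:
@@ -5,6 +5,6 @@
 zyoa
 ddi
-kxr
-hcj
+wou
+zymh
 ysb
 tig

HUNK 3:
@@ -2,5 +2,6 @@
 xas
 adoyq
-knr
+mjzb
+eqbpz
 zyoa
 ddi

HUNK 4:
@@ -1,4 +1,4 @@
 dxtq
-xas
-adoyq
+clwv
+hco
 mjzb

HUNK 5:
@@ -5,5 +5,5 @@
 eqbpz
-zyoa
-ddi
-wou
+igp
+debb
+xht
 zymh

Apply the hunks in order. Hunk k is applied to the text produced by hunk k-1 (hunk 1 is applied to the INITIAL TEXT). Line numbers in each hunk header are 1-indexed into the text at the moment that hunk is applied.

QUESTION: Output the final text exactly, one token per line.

Answer: dxtq
clwv
hco
mjzb
eqbpz
igp
debb
xht
zymh
ysb
tig
etn
ieyio
jql

Derivation:
Hunk 1: at line 4 remove [nfjd,uswx] add [ddi,kxr,hcj] -> 13 lines: dxtq xas adoyq knr zyoa ddi kxr hcj ysb tig etn ieyio jql
Hunk 2: at line 5 remove [kxr,hcj] add [wou,zymh] -> 13 lines: dxtq xas adoyq knr zyoa ddi wou zymh ysb tig etn ieyio jql
Hunk 3: at line 2 remove [knr] add [mjzb,eqbpz] -> 14 lines: dxtq xas adoyq mjzb eqbpz zyoa ddi wou zymh ysb tig etn ieyio jql
Hunk 4: at line 1 remove [xas,adoyq] add [clwv,hco] -> 14 lines: dxtq clwv hco mjzb eqbpz zyoa ddi wou zymh ysb tig etn ieyio jql
Hunk 5: at line 5 remove [zyoa,ddi,wou] add [igp,debb,xht] -> 14 lines: dxtq clwv hco mjzb eqbpz igp debb xht zymh ysb tig etn ieyio jql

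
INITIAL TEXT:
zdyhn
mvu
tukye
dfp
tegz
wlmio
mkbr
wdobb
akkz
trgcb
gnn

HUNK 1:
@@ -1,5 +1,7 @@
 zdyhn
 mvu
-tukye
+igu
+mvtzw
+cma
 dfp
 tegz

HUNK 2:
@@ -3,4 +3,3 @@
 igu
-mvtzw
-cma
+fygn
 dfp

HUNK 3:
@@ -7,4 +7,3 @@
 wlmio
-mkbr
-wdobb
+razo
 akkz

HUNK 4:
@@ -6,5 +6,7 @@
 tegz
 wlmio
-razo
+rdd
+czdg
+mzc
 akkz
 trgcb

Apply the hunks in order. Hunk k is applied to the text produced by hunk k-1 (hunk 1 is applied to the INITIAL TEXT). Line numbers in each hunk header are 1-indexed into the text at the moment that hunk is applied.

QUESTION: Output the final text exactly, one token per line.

Hunk 1: at line 1 remove [tukye] add [igu,mvtzw,cma] -> 13 lines: zdyhn mvu igu mvtzw cma dfp tegz wlmio mkbr wdobb akkz trgcb gnn
Hunk 2: at line 3 remove [mvtzw,cma] add [fygn] -> 12 lines: zdyhn mvu igu fygn dfp tegz wlmio mkbr wdobb akkz trgcb gnn
Hunk 3: at line 7 remove [mkbr,wdobb] add [razo] -> 11 lines: zdyhn mvu igu fygn dfp tegz wlmio razo akkz trgcb gnn
Hunk 4: at line 6 remove [razo] add [rdd,czdg,mzc] -> 13 lines: zdyhn mvu igu fygn dfp tegz wlmio rdd czdg mzc akkz trgcb gnn

Answer: zdyhn
mvu
igu
fygn
dfp
tegz
wlmio
rdd
czdg
mzc
akkz
trgcb
gnn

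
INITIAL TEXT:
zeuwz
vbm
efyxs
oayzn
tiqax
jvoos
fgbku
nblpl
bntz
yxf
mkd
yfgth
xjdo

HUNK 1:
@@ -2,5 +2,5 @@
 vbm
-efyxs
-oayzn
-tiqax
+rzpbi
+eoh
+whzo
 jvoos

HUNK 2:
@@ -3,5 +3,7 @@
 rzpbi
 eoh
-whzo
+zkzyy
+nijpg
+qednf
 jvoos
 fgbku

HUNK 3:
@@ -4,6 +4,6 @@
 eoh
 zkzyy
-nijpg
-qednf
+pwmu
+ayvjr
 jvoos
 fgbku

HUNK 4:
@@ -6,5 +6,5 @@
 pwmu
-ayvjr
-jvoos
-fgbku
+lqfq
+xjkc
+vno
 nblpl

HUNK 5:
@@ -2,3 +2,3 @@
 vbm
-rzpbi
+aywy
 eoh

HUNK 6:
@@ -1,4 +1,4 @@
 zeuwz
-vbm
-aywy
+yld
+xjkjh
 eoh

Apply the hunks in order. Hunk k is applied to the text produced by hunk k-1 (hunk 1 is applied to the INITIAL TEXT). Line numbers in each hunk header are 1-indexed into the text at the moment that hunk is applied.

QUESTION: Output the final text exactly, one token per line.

Answer: zeuwz
yld
xjkjh
eoh
zkzyy
pwmu
lqfq
xjkc
vno
nblpl
bntz
yxf
mkd
yfgth
xjdo

Derivation:
Hunk 1: at line 2 remove [efyxs,oayzn,tiqax] add [rzpbi,eoh,whzo] -> 13 lines: zeuwz vbm rzpbi eoh whzo jvoos fgbku nblpl bntz yxf mkd yfgth xjdo
Hunk 2: at line 3 remove [whzo] add [zkzyy,nijpg,qednf] -> 15 lines: zeuwz vbm rzpbi eoh zkzyy nijpg qednf jvoos fgbku nblpl bntz yxf mkd yfgth xjdo
Hunk 3: at line 4 remove [nijpg,qednf] add [pwmu,ayvjr] -> 15 lines: zeuwz vbm rzpbi eoh zkzyy pwmu ayvjr jvoos fgbku nblpl bntz yxf mkd yfgth xjdo
Hunk 4: at line 6 remove [ayvjr,jvoos,fgbku] add [lqfq,xjkc,vno] -> 15 lines: zeuwz vbm rzpbi eoh zkzyy pwmu lqfq xjkc vno nblpl bntz yxf mkd yfgth xjdo
Hunk 5: at line 2 remove [rzpbi] add [aywy] -> 15 lines: zeuwz vbm aywy eoh zkzyy pwmu lqfq xjkc vno nblpl bntz yxf mkd yfgth xjdo
Hunk 6: at line 1 remove [vbm,aywy] add [yld,xjkjh] -> 15 lines: zeuwz yld xjkjh eoh zkzyy pwmu lqfq xjkc vno nblpl bntz yxf mkd yfgth xjdo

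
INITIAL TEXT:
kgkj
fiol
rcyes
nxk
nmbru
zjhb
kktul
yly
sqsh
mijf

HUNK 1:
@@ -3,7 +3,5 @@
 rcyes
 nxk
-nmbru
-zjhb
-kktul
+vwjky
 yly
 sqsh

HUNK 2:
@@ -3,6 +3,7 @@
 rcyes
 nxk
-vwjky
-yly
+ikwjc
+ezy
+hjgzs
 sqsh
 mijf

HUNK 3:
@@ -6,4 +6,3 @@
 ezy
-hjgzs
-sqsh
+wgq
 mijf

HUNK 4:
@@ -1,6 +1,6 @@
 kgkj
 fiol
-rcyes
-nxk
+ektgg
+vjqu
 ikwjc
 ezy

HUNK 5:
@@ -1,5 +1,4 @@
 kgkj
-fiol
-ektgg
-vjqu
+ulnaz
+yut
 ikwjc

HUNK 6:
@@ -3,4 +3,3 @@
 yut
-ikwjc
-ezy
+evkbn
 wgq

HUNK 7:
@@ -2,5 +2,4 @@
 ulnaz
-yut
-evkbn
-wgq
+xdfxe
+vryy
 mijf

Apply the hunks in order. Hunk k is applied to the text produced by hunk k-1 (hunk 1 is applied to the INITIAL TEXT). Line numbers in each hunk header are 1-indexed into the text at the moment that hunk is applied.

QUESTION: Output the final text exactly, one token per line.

Hunk 1: at line 3 remove [nmbru,zjhb,kktul] add [vwjky] -> 8 lines: kgkj fiol rcyes nxk vwjky yly sqsh mijf
Hunk 2: at line 3 remove [vwjky,yly] add [ikwjc,ezy,hjgzs] -> 9 lines: kgkj fiol rcyes nxk ikwjc ezy hjgzs sqsh mijf
Hunk 3: at line 6 remove [hjgzs,sqsh] add [wgq] -> 8 lines: kgkj fiol rcyes nxk ikwjc ezy wgq mijf
Hunk 4: at line 1 remove [rcyes,nxk] add [ektgg,vjqu] -> 8 lines: kgkj fiol ektgg vjqu ikwjc ezy wgq mijf
Hunk 5: at line 1 remove [fiol,ektgg,vjqu] add [ulnaz,yut] -> 7 lines: kgkj ulnaz yut ikwjc ezy wgq mijf
Hunk 6: at line 3 remove [ikwjc,ezy] add [evkbn] -> 6 lines: kgkj ulnaz yut evkbn wgq mijf
Hunk 7: at line 2 remove [yut,evkbn,wgq] add [xdfxe,vryy] -> 5 lines: kgkj ulnaz xdfxe vryy mijf

Answer: kgkj
ulnaz
xdfxe
vryy
mijf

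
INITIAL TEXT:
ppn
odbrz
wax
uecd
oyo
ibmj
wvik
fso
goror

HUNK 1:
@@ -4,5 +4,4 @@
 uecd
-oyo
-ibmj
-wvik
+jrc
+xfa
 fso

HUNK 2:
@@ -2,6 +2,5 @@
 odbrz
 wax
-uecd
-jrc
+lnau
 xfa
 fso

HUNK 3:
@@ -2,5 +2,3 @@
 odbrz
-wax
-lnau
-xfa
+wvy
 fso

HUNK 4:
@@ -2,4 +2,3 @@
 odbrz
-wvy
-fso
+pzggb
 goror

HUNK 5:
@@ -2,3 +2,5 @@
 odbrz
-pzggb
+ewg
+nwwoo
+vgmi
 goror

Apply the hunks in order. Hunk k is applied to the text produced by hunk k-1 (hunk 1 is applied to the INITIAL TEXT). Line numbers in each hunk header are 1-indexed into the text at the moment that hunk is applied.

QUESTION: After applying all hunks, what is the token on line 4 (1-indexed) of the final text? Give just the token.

Answer: nwwoo

Derivation:
Hunk 1: at line 4 remove [oyo,ibmj,wvik] add [jrc,xfa] -> 8 lines: ppn odbrz wax uecd jrc xfa fso goror
Hunk 2: at line 2 remove [uecd,jrc] add [lnau] -> 7 lines: ppn odbrz wax lnau xfa fso goror
Hunk 3: at line 2 remove [wax,lnau,xfa] add [wvy] -> 5 lines: ppn odbrz wvy fso goror
Hunk 4: at line 2 remove [wvy,fso] add [pzggb] -> 4 lines: ppn odbrz pzggb goror
Hunk 5: at line 2 remove [pzggb] add [ewg,nwwoo,vgmi] -> 6 lines: ppn odbrz ewg nwwoo vgmi goror
Final line 4: nwwoo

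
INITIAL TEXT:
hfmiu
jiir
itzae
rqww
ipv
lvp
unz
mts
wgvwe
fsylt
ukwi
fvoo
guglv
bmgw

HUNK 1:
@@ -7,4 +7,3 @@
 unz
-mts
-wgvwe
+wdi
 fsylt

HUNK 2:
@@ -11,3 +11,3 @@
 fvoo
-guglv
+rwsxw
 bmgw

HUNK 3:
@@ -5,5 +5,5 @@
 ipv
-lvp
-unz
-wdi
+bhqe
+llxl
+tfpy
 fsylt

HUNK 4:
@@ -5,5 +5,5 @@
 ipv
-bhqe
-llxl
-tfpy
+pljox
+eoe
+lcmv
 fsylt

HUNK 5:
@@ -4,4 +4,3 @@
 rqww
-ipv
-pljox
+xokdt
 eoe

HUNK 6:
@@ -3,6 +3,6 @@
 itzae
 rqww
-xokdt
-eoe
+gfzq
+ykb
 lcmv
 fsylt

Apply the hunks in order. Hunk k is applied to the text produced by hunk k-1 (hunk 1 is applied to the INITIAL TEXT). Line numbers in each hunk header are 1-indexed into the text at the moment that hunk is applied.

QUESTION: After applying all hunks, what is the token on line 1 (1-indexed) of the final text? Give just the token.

Answer: hfmiu

Derivation:
Hunk 1: at line 7 remove [mts,wgvwe] add [wdi] -> 13 lines: hfmiu jiir itzae rqww ipv lvp unz wdi fsylt ukwi fvoo guglv bmgw
Hunk 2: at line 11 remove [guglv] add [rwsxw] -> 13 lines: hfmiu jiir itzae rqww ipv lvp unz wdi fsylt ukwi fvoo rwsxw bmgw
Hunk 3: at line 5 remove [lvp,unz,wdi] add [bhqe,llxl,tfpy] -> 13 lines: hfmiu jiir itzae rqww ipv bhqe llxl tfpy fsylt ukwi fvoo rwsxw bmgw
Hunk 4: at line 5 remove [bhqe,llxl,tfpy] add [pljox,eoe,lcmv] -> 13 lines: hfmiu jiir itzae rqww ipv pljox eoe lcmv fsylt ukwi fvoo rwsxw bmgw
Hunk 5: at line 4 remove [ipv,pljox] add [xokdt] -> 12 lines: hfmiu jiir itzae rqww xokdt eoe lcmv fsylt ukwi fvoo rwsxw bmgw
Hunk 6: at line 3 remove [xokdt,eoe] add [gfzq,ykb] -> 12 lines: hfmiu jiir itzae rqww gfzq ykb lcmv fsylt ukwi fvoo rwsxw bmgw
Final line 1: hfmiu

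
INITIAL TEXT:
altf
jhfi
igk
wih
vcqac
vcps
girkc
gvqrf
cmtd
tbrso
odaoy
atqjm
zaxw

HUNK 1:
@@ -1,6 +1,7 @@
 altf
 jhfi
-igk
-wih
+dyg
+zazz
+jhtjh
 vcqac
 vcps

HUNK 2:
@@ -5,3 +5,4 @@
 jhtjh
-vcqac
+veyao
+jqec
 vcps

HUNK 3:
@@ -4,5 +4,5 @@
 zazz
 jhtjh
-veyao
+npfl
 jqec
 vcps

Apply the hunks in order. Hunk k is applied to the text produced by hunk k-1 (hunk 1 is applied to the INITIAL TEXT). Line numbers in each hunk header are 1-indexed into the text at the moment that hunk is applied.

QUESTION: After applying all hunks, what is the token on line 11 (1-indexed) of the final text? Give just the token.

Answer: cmtd

Derivation:
Hunk 1: at line 1 remove [igk,wih] add [dyg,zazz,jhtjh] -> 14 lines: altf jhfi dyg zazz jhtjh vcqac vcps girkc gvqrf cmtd tbrso odaoy atqjm zaxw
Hunk 2: at line 5 remove [vcqac] add [veyao,jqec] -> 15 lines: altf jhfi dyg zazz jhtjh veyao jqec vcps girkc gvqrf cmtd tbrso odaoy atqjm zaxw
Hunk 3: at line 4 remove [veyao] add [npfl] -> 15 lines: altf jhfi dyg zazz jhtjh npfl jqec vcps girkc gvqrf cmtd tbrso odaoy atqjm zaxw
Final line 11: cmtd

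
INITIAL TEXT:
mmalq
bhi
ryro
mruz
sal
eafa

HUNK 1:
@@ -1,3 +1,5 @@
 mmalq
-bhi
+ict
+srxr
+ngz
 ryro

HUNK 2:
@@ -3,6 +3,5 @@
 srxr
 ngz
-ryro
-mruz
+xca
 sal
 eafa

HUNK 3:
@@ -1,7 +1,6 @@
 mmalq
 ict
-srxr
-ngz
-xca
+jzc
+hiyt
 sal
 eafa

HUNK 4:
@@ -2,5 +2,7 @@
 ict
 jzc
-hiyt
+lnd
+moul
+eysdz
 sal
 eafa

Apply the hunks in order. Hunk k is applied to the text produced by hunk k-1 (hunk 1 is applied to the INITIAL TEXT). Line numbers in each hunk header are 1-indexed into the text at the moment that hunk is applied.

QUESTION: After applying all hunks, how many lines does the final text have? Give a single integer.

Hunk 1: at line 1 remove [bhi] add [ict,srxr,ngz] -> 8 lines: mmalq ict srxr ngz ryro mruz sal eafa
Hunk 2: at line 3 remove [ryro,mruz] add [xca] -> 7 lines: mmalq ict srxr ngz xca sal eafa
Hunk 3: at line 1 remove [srxr,ngz,xca] add [jzc,hiyt] -> 6 lines: mmalq ict jzc hiyt sal eafa
Hunk 4: at line 2 remove [hiyt] add [lnd,moul,eysdz] -> 8 lines: mmalq ict jzc lnd moul eysdz sal eafa
Final line count: 8

Answer: 8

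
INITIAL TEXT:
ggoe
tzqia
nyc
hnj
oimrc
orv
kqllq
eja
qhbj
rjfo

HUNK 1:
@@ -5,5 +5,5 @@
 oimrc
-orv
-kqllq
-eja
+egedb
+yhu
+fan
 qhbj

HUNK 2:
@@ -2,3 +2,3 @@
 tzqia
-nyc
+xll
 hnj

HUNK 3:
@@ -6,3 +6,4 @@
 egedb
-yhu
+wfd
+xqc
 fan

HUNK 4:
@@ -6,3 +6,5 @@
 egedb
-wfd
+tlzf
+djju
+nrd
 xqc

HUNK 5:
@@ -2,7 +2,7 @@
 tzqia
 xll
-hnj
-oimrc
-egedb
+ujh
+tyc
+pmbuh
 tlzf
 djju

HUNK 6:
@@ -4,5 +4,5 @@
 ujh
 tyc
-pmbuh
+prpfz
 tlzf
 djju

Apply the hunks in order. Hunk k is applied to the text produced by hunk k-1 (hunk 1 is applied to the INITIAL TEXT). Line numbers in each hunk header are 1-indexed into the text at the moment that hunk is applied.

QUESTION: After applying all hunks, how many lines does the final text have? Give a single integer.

Hunk 1: at line 5 remove [orv,kqllq,eja] add [egedb,yhu,fan] -> 10 lines: ggoe tzqia nyc hnj oimrc egedb yhu fan qhbj rjfo
Hunk 2: at line 2 remove [nyc] add [xll] -> 10 lines: ggoe tzqia xll hnj oimrc egedb yhu fan qhbj rjfo
Hunk 3: at line 6 remove [yhu] add [wfd,xqc] -> 11 lines: ggoe tzqia xll hnj oimrc egedb wfd xqc fan qhbj rjfo
Hunk 4: at line 6 remove [wfd] add [tlzf,djju,nrd] -> 13 lines: ggoe tzqia xll hnj oimrc egedb tlzf djju nrd xqc fan qhbj rjfo
Hunk 5: at line 2 remove [hnj,oimrc,egedb] add [ujh,tyc,pmbuh] -> 13 lines: ggoe tzqia xll ujh tyc pmbuh tlzf djju nrd xqc fan qhbj rjfo
Hunk 6: at line 4 remove [pmbuh] add [prpfz] -> 13 lines: ggoe tzqia xll ujh tyc prpfz tlzf djju nrd xqc fan qhbj rjfo
Final line count: 13

Answer: 13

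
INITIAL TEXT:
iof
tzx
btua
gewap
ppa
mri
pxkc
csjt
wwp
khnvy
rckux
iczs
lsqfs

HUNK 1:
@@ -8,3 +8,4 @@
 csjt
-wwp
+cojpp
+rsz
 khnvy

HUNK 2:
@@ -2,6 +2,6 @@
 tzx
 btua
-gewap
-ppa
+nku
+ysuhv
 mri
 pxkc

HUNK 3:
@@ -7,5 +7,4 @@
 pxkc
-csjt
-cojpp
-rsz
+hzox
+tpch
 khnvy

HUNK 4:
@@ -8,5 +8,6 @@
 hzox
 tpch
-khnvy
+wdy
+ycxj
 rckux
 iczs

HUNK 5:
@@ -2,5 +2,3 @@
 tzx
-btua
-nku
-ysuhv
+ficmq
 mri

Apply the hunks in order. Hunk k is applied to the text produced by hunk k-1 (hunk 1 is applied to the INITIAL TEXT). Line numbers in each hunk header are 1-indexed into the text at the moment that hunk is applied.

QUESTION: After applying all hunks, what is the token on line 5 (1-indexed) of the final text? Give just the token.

Answer: pxkc

Derivation:
Hunk 1: at line 8 remove [wwp] add [cojpp,rsz] -> 14 lines: iof tzx btua gewap ppa mri pxkc csjt cojpp rsz khnvy rckux iczs lsqfs
Hunk 2: at line 2 remove [gewap,ppa] add [nku,ysuhv] -> 14 lines: iof tzx btua nku ysuhv mri pxkc csjt cojpp rsz khnvy rckux iczs lsqfs
Hunk 3: at line 7 remove [csjt,cojpp,rsz] add [hzox,tpch] -> 13 lines: iof tzx btua nku ysuhv mri pxkc hzox tpch khnvy rckux iczs lsqfs
Hunk 4: at line 8 remove [khnvy] add [wdy,ycxj] -> 14 lines: iof tzx btua nku ysuhv mri pxkc hzox tpch wdy ycxj rckux iczs lsqfs
Hunk 5: at line 2 remove [btua,nku,ysuhv] add [ficmq] -> 12 lines: iof tzx ficmq mri pxkc hzox tpch wdy ycxj rckux iczs lsqfs
Final line 5: pxkc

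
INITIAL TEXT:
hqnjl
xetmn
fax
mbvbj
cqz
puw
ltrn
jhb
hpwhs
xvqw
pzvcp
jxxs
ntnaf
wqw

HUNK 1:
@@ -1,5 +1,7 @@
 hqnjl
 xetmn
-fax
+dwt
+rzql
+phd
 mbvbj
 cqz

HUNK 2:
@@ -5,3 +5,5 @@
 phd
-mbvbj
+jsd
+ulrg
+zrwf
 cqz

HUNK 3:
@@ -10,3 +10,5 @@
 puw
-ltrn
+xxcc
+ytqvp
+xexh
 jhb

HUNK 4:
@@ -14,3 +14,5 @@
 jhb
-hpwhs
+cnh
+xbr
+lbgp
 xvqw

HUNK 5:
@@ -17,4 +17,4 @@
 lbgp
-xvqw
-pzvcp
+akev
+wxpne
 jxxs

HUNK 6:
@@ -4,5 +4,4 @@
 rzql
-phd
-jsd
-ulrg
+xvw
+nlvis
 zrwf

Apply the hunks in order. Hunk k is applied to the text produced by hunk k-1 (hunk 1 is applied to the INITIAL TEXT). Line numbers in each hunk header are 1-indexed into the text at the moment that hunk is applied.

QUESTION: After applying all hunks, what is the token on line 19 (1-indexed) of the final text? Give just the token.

Hunk 1: at line 1 remove [fax] add [dwt,rzql,phd] -> 16 lines: hqnjl xetmn dwt rzql phd mbvbj cqz puw ltrn jhb hpwhs xvqw pzvcp jxxs ntnaf wqw
Hunk 2: at line 5 remove [mbvbj] add [jsd,ulrg,zrwf] -> 18 lines: hqnjl xetmn dwt rzql phd jsd ulrg zrwf cqz puw ltrn jhb hpwhs xvqw pzvcp jxxs ntnaf wqw
Hunk 3: at line 10 remove [ltrn] add [xxcc,ytqvp,xexh] -> 20 lines: hqnjl xetmn dwt rzql phd jsd ulrg zrwf cqz puw xxcc ytqvp xexh jhb hpwhs xvqw pzvcp jxxs ntnaf wqw
Hunk 4: at line 14 remove [hpwhs] add [cnh,xbr,lbgp] -> 22 lines: hqnjl xetmn dwt rzql phd jsd ulrg zrwf cqz puw xxcc ytqvp xexh jhb cnh xbr lbgp xvqw pzvcp jxxs ntnaf wqw
Hunk 5: at line 17 remove [xvqw,pzvcp] add [akev,wxpne] -> 22 lines: hqnjl xetmn dwt rzql phd jsd ulrg zrwf cqz puw xxcc ytqvp xexh jhb cnh xbr lbgp akev wxpne jxxs ntnaf wqw
Hunk 6: at line 4 remove [phd,jsd,ulrg] add [xvw,nlvis] -> 21 lines: hqnjl xetmn dwt rzql xvw nlvis zrwf cqz puw xxcc ytqvp xexh jhb cnh xbr lbgp akev wxpne jxxs ntnaf wqw
Final line 19: jxxs

Answer: jxxs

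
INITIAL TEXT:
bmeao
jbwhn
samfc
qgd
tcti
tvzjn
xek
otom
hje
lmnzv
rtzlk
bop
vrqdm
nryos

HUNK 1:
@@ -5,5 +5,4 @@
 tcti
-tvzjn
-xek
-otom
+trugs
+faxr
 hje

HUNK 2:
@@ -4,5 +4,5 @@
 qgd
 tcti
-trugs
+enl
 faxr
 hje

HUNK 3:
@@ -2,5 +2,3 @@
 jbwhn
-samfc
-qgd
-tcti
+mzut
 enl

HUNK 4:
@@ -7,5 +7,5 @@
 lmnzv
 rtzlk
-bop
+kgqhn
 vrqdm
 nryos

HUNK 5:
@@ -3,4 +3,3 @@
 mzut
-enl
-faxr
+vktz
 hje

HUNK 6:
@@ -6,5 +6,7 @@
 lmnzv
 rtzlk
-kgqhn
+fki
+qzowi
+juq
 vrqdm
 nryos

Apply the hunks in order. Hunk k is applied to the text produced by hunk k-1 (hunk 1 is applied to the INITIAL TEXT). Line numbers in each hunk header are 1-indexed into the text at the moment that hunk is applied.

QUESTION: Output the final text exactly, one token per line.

Answer: bmeao
jbwhn
mzut
vktz
hje
lmnzv
rtzlk
fki
qzowi
juq
vrqdm
nryos

Derivation:
Hunk 1: at line 5 remove [tvzjn,xek,otom] add [trugs,faxr] -> 13 lines: bmeao jbwhn samfc qgd tcti trugs faxr hje lmnzv rtzlk bop vrqdm nryos
Hunk 2: at line 4 remove [trugs] add [enl] -> 13 lines: bmeao jbwhn samfc qgd tcti enl faxr hje lmnzv rtzlk bop vrqdm nryos
Hunk 3: at line 2 remove [samfc,qgd,tcti] add [mzut] -> 11 lines: bmeao jbwhn mzut enl faxr hje lmnzv rtzlk bop vrqdm nryos
Hunk 4: at line 7 remove [bop] add [kgqhn] -> 11 lines: bmeao jbwhn mzut enl faxr hje lmnzv rtzlk kgqhn vrqdm nryos
Hunk 5: at line 3 remove [enl,faxr] add [vktz] -> 10 lines: bmeao jbwhn mzut vktz hje lmnzv rtzlk kgqhn vrqdm nryos
Hunk 6: at line 6 remove [kgqhn] add [fki,qzowi,juq] -> 12 lines: bmeao jbwhn mzut vktz hje lmnzv rtzlk fki qzowi juq vrqdm nryos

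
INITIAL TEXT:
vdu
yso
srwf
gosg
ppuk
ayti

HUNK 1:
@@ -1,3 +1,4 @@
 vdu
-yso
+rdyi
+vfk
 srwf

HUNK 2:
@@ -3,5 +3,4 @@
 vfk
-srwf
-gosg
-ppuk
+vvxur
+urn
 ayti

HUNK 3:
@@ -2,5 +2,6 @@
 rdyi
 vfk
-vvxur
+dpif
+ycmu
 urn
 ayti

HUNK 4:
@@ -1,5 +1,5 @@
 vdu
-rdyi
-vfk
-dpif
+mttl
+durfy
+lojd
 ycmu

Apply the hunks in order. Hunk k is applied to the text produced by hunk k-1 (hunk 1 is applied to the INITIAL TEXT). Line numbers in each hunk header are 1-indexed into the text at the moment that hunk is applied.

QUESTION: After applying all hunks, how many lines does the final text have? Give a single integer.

Hunk 1: at line 1 remove [yso] add [rdyi,vfk] -> 7 lines: vdu rdyi vfk srwf gosg ppuk ayti
Hunk 2: at line 3 remove [srwf,gosg,ppuk] add [vvxur,urn] -> 6 lines: vdu rdyi vfk vvxur urn ayti
Hunk 3: at line 2 remove [vvxur] add [dpif,ycmu] -> 7 lines: vdu rdyi vfk dpif ycmu urn ayti
Hunk 4: at line 1 remove [rdyi,vfk,dpif] add [mttl,durfy,lojd] -> 7 lines: vdu mttl durfy lojd ycmu urn ayti
Final line count: 7

Answer: 7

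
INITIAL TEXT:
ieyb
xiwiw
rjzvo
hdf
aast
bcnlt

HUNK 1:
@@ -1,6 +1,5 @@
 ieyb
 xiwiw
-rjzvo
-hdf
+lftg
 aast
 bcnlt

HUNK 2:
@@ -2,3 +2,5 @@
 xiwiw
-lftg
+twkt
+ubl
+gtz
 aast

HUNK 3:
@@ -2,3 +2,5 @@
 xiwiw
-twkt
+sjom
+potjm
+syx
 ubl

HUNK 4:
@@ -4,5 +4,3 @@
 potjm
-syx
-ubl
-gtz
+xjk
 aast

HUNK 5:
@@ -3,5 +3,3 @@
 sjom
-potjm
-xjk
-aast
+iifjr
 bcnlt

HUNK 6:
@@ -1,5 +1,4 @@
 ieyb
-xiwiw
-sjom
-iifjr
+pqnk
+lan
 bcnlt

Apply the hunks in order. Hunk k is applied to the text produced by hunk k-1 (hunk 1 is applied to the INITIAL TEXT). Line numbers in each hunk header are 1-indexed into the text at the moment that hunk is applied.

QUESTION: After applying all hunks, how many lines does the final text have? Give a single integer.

Hunk 1: at line 1 remove [rjzvo,hdf] add [lftg] -> 5 lines: ieyb xiwiw lftg aast bcnlt
Hunk 2: at line 2 remove [lftg] add [twkt,ubl,gtz] -> 7 lines: ieyb xiwiw twkt ubl gtz aast bcnlt
Hunk 3: at line 2 remove [twkt] add [sjom,potjm,syx] -> 9 lines: ieyb xiwiw sjom potjm syx ubl gtz aast bcnlt
Hunk 4: at line 4 remove [syx,ubl,gtz] add [xjk] -> 7 lines: ieyb xiwiw sjom potjm xjk aast bcnlt
Hunk 5: at line 3 remove [potjm,xjk,aast] add [iifjr] -> 5 lines: ieyb xiwiw sjom iifjr bcnlt
Hunk 6: at line 1 remove [xiwiw,sjom,iifjr] add [pqnk,lan] -> 4 lines: ieyb pqnk lan bcnlt
Final line count: 4

Answer: 4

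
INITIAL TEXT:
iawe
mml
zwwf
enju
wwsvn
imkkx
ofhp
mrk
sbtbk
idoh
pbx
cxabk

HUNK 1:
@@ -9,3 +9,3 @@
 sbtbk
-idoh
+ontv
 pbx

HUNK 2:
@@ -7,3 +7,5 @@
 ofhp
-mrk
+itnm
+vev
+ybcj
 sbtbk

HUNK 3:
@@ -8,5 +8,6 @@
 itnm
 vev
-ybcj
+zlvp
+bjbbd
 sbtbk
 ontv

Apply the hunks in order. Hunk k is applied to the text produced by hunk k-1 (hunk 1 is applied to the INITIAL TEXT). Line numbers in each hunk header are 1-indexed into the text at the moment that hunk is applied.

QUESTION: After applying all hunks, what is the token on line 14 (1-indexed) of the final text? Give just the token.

Answer: pbx

Derivation:
Hunk 1: at line 9 remove [idoh] add [ontv] -> 12 lines: iawe mml zwwf enju wwsvn imkkx ofhp mrk sbtbk ontv pbx cxabk
Hunk 2: at line 7 remove [mrk] add [itnm,vev,ybcj] -> 14 lines: iawe mml zwwf enju wwsvn imkkx ofhp itnm vev ybcj sbtbk ontv pbx cxabk
Hunk 3: at line 8 remove [ybcj] add [zlvp,bjbbd] -> 15 lines: iawe mml zwwf enju wwsvn imkkx ofhp itnm vev zlvp bjbbd sbtbk ontv pbx cxabk
Final line 14: pbx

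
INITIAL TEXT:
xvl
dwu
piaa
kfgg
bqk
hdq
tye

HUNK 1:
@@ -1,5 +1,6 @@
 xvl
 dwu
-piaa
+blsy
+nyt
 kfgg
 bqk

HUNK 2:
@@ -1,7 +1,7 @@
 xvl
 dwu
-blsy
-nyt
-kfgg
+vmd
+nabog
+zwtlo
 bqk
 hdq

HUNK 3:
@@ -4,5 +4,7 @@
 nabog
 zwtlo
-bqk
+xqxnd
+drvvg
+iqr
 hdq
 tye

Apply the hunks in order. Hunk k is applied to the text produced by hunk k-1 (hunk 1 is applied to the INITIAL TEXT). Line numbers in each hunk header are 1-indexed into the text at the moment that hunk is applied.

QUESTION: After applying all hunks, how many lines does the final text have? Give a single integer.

Answer: 10

Derivation:
Hunk 1: at line 1 remove [piaa] add [blsy,nyt] -> 8 lines: xvl dwu blsy nyt kfgg bqk hdq tye
Hunk 2: at line 1 remove [blsy,nyt,kfgg] add [vmd,nabog,zwtlo] -> 8 lines: xvl dwu vmd nabog zwtlo bqk hdq tye
Hunk 3: at line 4 remove [bqk] add [xqxnd,drvvg,iqr] -> 10 lines: xvl dwu vmd nabog zwtlo xqxnd drvvg iqr hdq tye
Final line count: 10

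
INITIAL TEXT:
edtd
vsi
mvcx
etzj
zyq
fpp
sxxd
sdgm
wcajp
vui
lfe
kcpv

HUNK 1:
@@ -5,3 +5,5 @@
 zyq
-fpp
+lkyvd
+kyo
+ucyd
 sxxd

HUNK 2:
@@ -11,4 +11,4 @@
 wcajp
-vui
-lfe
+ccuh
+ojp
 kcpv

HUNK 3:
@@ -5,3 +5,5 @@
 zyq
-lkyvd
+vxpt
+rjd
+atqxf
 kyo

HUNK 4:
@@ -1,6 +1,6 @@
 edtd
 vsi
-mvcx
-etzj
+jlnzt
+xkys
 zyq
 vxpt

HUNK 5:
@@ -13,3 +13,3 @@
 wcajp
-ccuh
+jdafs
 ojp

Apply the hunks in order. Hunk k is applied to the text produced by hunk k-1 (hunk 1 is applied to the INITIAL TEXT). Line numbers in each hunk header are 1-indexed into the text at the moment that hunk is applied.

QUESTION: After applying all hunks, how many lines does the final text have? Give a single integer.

Hunk 1: at line 5 remove [fpp] add [lkyvd,kyo,ucyd] -> 14 lines: edtd vsi mvcx etzj zyq lkyvd kyo ucyd sxxd sdgm wcajp vui lfe kcpv
Hunk 2: at line 11 remove [vui,lfe] add [ccuh,ojp] -> 14 lines: edtd vsi mvcx etzj zyq lkyvd kyo ucyd sxxd sdgm wcajp ccuh ojp kcpv
Hunk 3: at line 5 remove [lkyvd] add [vxpt,rjd,atqxf] -> 16 lines: edtd vsi mvcx etzj zyq vxpt rjd atqxf kyo ucyd sxxd sdgm wcajp ccuh ojp kcpv
Hunk 4: at line 1 remove [mvcx,etzj] add [jlnzt,xkys] -> 16 lines: edtd vsi jlnzt xkys zyq vxpt rjd atqxf kyo ucyd sxxd sdgm wcajp ccuh ojp kcpv
Hunk 5: at line 13 remove [ccuh] add [jdafs] -> 16 lines: edtd vsi jlnzt xkys zyq vxpt rjd atqxf kyo ucyd sxxd sdgm wcajp jdafs ojp kcpv
Final line count: 16

Answer: 16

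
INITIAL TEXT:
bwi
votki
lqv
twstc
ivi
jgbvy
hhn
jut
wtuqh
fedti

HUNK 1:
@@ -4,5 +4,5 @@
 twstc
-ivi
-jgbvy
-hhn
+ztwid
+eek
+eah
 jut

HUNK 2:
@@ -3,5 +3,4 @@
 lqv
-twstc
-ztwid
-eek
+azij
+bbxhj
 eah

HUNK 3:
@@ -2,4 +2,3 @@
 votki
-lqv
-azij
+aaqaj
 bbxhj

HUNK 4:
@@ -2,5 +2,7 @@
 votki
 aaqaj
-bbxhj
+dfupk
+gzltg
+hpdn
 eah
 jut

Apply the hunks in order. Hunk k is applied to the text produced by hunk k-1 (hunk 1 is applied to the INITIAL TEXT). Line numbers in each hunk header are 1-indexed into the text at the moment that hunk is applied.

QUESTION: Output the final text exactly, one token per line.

Hunk 1: at line 4 remove [ivi,jgbvy,hhn] add [ztwid,eek,eah] -> 10 lines: bwi votki lqv twstc ztwid eek eah jut wtuqh fedti
Hunk 2: at line 3 remove [twstc,ztwid,eek] add [azij,bbxhj] -> 9 lines: bwi votki lqv azij bbxhj eah jut wtuqh fedti
Hunk 3: at line 2 remove [lqv,azij] add [aaqaj] -> 8 lines: bwi votki aaqaj bbxhj eah jut wtuqh fedti
Hunk 4: at line 2 remove [bbxhj] add [dfupk,gzltg,hpdn] -> 10 lines: bwi votki aaqaj dfupk gzltg hpdn eah jut wtuqh fedti

Answer: bwi
votki
aaqaj
dfupk
gzltg
hpdn
eah
jut
wtuqh
fedti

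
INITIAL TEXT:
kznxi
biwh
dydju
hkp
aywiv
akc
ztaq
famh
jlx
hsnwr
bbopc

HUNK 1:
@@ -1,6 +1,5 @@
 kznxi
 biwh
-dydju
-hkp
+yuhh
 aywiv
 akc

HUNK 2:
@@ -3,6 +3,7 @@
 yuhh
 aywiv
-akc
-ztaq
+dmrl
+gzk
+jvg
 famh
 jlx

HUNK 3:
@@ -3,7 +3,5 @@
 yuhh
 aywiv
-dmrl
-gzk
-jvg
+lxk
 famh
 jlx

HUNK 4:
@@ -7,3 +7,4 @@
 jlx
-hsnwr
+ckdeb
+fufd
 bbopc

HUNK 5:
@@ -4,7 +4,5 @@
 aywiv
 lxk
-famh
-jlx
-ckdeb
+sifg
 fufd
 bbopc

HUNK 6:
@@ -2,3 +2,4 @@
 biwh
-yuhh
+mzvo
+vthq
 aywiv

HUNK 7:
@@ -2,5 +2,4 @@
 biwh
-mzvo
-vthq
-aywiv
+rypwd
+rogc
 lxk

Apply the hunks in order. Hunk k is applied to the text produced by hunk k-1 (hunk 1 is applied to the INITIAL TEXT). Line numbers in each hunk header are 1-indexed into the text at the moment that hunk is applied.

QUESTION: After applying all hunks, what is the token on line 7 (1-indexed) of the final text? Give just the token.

Answer: fufd

Derivation:
Hunk 1: at line 1 remove [dydju,hkp] add [yuhh] -> 10 lines: kznxi biwh yuhh aywiv akc ztaq famh jlx hsnwr bbopc
Hunk 2: at line 3 remove [akc,ztaq] add [dmrl,gzk,jvg] -> 11 lines: kznxi biwh yuhh aywiv dmrl gzk jvg famh jlx hsnwr bbopc
Hunk 3: at line 3 remove [dmrl,gzk,jvg] add [lxk] -> 9 lines: kznxi biwh yuhh aywiv lxk famh jlx hsnwr bbopc
Hunk 4: at line 7 remove [hsnwr] add [ckdeb,fufd] -> 10 lines: kznxi biwh yuhh aywiv lxk famh jlx ckdeb fufd bbopc
Hunk 5: at line 4 remove [famh,jlx,ckdeb] add [sifg] -> 8 lines: kznxi biwh yuhh aywiv lxk sifg fufd bbopc
Hunk 6: at line 2 remove [yuhh] add [mzvo,vthq] -> 9 lines: kznxi biwh mzvo vthq aywiv lxk sifg fufd bbopc
Hunk 7: at line 2 remove [mzvo,vthq,aywiv] add [rypwd,rogc] -> 8 lines: kznxi biwh rypwd rogc lxk sifg fufd bbopc
Final line 7: fufd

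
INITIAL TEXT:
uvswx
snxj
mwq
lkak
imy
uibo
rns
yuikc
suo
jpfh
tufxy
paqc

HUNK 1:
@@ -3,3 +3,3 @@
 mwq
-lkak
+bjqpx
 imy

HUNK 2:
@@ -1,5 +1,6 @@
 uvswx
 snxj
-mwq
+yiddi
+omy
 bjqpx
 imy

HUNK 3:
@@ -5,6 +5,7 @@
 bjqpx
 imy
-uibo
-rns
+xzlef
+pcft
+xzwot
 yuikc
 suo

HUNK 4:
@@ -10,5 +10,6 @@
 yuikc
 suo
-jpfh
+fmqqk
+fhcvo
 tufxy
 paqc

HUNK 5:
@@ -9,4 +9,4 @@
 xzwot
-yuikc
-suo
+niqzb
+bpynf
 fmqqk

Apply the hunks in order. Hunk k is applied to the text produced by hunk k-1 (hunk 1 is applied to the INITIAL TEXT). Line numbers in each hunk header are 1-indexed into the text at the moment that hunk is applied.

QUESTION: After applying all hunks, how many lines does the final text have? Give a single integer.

Answer: 15

Derivation:
Hunk 1: at line 3 remove [lkak] add [bjqpx] -> 12 lines: uvswx snxj mwq bjqpx imy uibo rns yuikc suo jpfh tufxy paqc
Hunk 2: at line 1 remove [mwq] add [yiddi,omy] -> 13 lines: uvswx snxj yiddi omy bjqpx imy uibo rns yuikc suo jpfh tufxy paqc
Hunk 3: at line 5 remove [uibo,rns] add [xzlef,pcft,xzwot] -> 14 lines: uvswx snxj yiddi omy bjqpx imy xzlef pcft xzwot yuikc suo jpfh tufxy paqc
Hunk 4: at line 10 remove [jpfh] add [fmqqk,fhcvo] -> 15 lines: uvswx snxj yiddi omy bjqpx imy xzlef pcft xzwot yuikc suo fmqqk fhcvo tufxy paqc
Hunk 5: at line 9 remove [yuikc,suo] add [niqzb,bpynf] -> 15 lines: uvswx snxj yiddi omy bjqpx imy xzlef pcft xzwot niqzb bpynf fmqqk fhcvo tufxy paqc
Final line count: 15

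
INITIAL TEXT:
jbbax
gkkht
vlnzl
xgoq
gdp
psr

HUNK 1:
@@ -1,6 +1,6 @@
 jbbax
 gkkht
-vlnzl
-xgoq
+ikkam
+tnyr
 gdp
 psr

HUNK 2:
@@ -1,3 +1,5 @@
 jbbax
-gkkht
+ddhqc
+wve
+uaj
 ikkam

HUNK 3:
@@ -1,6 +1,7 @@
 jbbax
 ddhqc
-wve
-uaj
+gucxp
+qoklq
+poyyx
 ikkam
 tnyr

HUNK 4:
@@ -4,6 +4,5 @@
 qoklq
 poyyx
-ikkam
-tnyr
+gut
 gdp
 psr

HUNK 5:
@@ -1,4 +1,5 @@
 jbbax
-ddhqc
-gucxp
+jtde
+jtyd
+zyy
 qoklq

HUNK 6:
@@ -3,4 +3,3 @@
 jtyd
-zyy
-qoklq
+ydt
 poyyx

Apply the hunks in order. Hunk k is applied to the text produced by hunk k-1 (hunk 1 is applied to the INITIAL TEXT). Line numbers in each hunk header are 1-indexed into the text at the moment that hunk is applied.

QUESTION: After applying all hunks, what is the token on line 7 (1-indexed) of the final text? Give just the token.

Hunk 1: at line 1 remove [vlnzl,xgoq] add [ikkam,tnyr] -> 6 lines: jbbax gkkht ikkam tnyr gdp psr
Hunk 2: at line 1 remove [gkkht] add [ddhqc,wve,uaj] -> 8 lines: jbbax ddhqc wve uaj ikkam tnyr gdp psr
Hunk 3: at line 1 remove [wve,uaj] add [gucxp,qoklq,poyyx] -> 9 lines: jbbax ddhqc gucxp qoklq poyyx ikkam tnyr gdp psr
Hunk 4: at line 4 remove [ikkam,tnyr] add [gut] -> 8 lines: jbbax ddhqc gucxp qoklq poyyx gut gdp psr
Hunk 5: at line 1 remove [ddhqc,gucxp] add [jtde,jtyd,zyy] -> 9 lines: jbbax jtde jtyd zyy qoklq poyyx gut gdp psr
Hunk 6: at line 3 remove [zyy,qoklq] add [ydt] -> 8 lines: jbbax jtde jtyd ydt poyyx gut gdp psr
Final line 7: gdp

Answer: gdp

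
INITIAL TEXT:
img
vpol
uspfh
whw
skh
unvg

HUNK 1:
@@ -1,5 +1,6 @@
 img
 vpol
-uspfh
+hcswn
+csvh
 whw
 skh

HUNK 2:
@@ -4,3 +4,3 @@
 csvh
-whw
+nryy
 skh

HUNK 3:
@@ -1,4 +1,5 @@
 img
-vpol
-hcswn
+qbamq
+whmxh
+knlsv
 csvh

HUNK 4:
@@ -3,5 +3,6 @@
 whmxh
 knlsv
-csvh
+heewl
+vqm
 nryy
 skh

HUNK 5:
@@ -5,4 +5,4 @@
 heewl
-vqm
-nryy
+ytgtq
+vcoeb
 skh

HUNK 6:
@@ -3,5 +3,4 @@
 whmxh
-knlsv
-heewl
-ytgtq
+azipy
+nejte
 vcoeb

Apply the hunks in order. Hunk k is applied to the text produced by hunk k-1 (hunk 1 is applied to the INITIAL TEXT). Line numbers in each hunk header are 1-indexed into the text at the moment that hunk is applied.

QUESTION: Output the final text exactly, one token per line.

Hunk 1: at line 1 remove [uspfh] add [hcswn,csvh] -> 7 lines: img vpol hcswn csvh whw skh unvg
Hunk 2: at line 4 remove [whw] add [nryy] -> 7 lines: img vpol hcswn csvh nryy skh unvg
Hunk 3: at line 1 remove [vpol,hcswn] add [qbamq,whmxh,knlsv] -> 8 lines: img qbamq whmxh knlsv csvh nryy skh unvg
Hunk 4: at line 3 remove [csvh] add [heewl,vqm] -> 9 lines: img qbamq whmxh knlsv heewl vqm nryy skh unvg
Hunk 5: at line 5 remove [vqm,nryy] add [ytgtq,vcoeb] -> 9 lines: img qbamq whmxh knlsv heewl ytgtq vcoeb skh unvg
Hunk 6: at line 3 remove [knlsv,heewl,ytgtq] add [azipy,nejte] -> 8 lines: img qbamq whmxh azipy nejte vcoeb skh unvg

Answer: img
qbamq
whmxh
azipy
nejte
vcoeb
skh
unvg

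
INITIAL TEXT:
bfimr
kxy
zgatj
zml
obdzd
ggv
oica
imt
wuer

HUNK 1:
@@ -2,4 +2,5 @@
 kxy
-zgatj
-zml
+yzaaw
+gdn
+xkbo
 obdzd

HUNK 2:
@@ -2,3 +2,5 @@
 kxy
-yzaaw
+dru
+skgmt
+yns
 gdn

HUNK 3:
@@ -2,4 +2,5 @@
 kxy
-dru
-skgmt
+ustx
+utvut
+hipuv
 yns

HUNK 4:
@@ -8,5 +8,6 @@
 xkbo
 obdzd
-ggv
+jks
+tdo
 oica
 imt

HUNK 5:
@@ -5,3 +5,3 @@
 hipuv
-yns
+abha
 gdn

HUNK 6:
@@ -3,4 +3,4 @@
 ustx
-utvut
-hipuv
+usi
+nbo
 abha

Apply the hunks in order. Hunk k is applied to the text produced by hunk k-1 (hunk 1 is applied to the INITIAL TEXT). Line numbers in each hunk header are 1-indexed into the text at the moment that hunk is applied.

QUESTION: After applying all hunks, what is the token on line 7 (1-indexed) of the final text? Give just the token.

Hunk 1: at line 2 remove [zgatj,zml] add [yzaaw,gdn,xkbo] -> 10 lines: bfimr kxy yzaaw gdn xkbo obdzd ggv oica imt wuer
Hunk 2: at line 2 remove [yzaaw] add [dru,skgmt,yns] -> 12 lines: bfimr kxy dru skgmt yns gdn xkbo obdzd ggv oica imt wuer
Hunk 3: at line 2 remove [dru,skgmt] add [ustx,utvut,hipuv] -> 13 lines: bfimr kxy ustx utvut hipuv yns gdn xkbo obdzd ggv oica imt wuer
Hunk 4: at line 8 remove [ggv] add [jks,tdo] -> 14 lines: bfimr kxy ustx utvut hipuv yns gdn xkbo obdzd jks tdo oica imt wuer
Hunk 5: at line 5 remove [yns] add [abha] -> 14 lines: bfimr kxy ustx utvut hipuv abha gdn xkbo obdzd jks tdo oica imt wuer
Hunk 6: at line 3 remove [utvut,hipuv] add [usi,nbo] -> 14 lines: bfimr kxy ustx usi nbo abha gdn xkbo obdzd jks tdo oica imt wuer
Final line 7: gdn

Answer: gdn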